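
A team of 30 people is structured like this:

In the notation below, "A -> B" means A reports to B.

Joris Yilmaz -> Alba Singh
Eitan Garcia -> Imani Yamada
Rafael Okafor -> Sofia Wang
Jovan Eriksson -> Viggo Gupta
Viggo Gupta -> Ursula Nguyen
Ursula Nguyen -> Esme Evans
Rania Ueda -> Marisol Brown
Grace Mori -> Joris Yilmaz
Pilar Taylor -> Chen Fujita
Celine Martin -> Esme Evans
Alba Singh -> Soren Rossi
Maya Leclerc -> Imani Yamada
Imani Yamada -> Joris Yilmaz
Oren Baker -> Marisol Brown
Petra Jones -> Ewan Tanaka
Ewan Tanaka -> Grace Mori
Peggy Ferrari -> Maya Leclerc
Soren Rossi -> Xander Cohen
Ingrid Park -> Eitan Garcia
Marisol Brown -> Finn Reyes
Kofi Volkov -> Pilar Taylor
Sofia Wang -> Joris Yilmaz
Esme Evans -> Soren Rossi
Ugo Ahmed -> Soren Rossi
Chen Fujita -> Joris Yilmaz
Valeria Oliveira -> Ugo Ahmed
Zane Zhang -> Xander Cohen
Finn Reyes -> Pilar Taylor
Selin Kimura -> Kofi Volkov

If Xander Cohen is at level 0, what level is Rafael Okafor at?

Chain from Rafael Okafor up to Xander Cohen: Rafael Okafor → Sofia Wang → Joris Yilmaz → Alba Singh → Soren Rossi → Xander Cohen. That is 5 steps up, so Rafael Okafor is 5 levels below Xander Cohen.

5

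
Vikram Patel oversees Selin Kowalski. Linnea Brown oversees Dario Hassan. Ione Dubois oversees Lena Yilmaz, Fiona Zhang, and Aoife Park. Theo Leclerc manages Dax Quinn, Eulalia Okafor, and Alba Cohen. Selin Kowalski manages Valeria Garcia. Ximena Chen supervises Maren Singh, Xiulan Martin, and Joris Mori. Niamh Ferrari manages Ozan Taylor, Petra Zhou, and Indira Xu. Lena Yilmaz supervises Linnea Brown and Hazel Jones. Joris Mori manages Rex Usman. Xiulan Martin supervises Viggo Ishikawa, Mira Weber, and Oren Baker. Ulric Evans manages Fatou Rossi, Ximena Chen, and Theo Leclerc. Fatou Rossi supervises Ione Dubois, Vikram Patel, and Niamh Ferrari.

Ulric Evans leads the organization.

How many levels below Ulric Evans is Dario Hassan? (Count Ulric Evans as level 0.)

Chain from Dario Hassan up to Ulric Evans: Dario Hassan → Linnea Brown → Lena Yilmaz → Ione Dubois → Fatou Rossi → Ulric Evans. That is 5 steps up, so Dario Hassan is 5 levels below Ulric Evans.

5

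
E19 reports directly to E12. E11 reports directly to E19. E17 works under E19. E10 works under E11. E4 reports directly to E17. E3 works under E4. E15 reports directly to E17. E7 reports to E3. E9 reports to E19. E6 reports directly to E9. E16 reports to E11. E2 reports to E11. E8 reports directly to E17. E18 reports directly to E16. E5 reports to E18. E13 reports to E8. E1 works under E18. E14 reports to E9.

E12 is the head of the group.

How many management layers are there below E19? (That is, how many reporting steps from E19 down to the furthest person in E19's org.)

The longest chain under E19 runs E19 → E17 → E4 → E3 → E7, which is 4 levels below E19.

4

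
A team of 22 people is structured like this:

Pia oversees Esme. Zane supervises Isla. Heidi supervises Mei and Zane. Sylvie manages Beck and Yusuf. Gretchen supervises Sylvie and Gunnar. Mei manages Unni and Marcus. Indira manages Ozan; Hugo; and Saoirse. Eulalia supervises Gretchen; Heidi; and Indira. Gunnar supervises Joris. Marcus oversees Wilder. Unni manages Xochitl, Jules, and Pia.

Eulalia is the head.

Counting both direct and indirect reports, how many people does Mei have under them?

Mei directly manages Marcus, Unni. Under Marcus: Wilder (1). Under Unni: Pia, Esme, Jules, Xochitl (4). So Mei's organization is 2 direct reports plus everyone under them: 2 + 5 = 7.

7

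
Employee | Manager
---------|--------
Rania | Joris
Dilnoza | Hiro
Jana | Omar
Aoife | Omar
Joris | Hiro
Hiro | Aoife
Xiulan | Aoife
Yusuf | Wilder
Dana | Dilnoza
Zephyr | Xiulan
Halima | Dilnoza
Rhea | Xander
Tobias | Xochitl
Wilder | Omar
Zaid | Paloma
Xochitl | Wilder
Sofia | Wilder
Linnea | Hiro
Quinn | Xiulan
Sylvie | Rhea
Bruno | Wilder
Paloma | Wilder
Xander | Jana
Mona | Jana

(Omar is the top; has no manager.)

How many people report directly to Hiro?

3

Hiro directly manages Joris, Dilnoza, Linnea. That is 3 direct reports.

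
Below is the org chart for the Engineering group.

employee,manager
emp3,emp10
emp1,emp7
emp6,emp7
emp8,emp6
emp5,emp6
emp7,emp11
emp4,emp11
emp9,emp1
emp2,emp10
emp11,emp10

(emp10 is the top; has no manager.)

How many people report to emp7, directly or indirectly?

emp7 directly manages emp1, emp6. Under emp1: emp9 (1). Under emp6: emp8, emp5 (2). So emp7's organization is 2 direct reports plus everyone under them: 2 + 3 = 5.

5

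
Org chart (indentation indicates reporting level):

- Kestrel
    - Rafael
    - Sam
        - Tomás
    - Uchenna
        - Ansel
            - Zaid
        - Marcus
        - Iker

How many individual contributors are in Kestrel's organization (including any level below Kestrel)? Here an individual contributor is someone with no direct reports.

The people in Kestrel's organization with no one reporting to them are Iker, Marcus, Zaid, Tomás, Rafael. That is 5.

5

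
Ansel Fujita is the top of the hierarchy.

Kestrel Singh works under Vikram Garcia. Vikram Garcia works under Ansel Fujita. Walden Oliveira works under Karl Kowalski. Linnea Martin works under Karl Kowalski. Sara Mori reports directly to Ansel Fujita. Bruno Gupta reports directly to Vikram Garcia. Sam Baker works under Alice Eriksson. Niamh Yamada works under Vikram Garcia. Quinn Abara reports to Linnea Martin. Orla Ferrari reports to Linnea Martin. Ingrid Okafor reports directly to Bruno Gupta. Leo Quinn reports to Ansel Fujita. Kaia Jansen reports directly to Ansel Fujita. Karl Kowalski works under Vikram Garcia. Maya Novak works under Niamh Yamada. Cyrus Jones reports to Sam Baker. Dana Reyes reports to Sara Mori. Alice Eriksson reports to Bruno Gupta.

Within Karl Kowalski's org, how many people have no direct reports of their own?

The people in Karl Kowalski's organization with no one reporting to them are Walden Oliveira, Quinn Abara, Orla Ferrari. That is 3.

3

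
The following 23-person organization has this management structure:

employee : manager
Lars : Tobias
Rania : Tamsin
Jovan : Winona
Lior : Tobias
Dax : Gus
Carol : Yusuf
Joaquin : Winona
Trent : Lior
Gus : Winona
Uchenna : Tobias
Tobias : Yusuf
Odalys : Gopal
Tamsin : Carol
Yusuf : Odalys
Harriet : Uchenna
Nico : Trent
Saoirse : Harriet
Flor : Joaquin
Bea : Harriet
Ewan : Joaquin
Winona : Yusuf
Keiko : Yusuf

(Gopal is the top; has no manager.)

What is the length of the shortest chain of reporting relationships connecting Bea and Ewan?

7

Bea is 4 levels below Yusuf, and Ewan is 3 levels below Yusuf (their lowest common manager). The shortest path runs up from Bea to Yusuf and back down to Ewan: 4 + 3 = 7 links.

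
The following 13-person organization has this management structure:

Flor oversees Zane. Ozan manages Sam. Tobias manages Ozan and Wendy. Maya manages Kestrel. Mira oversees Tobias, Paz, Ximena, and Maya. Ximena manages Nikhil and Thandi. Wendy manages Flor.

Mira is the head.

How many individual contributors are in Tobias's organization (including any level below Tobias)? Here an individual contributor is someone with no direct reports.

The people in Tobias's organization with no one reporting to them are Zane, Sam. That is 2.

2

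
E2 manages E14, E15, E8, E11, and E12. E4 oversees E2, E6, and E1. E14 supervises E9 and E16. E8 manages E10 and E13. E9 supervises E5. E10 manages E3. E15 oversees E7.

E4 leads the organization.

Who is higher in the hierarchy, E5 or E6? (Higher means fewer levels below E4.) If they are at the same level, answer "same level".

E6

E5 is 4 levels below E4; E6 is 1. E6 is higher.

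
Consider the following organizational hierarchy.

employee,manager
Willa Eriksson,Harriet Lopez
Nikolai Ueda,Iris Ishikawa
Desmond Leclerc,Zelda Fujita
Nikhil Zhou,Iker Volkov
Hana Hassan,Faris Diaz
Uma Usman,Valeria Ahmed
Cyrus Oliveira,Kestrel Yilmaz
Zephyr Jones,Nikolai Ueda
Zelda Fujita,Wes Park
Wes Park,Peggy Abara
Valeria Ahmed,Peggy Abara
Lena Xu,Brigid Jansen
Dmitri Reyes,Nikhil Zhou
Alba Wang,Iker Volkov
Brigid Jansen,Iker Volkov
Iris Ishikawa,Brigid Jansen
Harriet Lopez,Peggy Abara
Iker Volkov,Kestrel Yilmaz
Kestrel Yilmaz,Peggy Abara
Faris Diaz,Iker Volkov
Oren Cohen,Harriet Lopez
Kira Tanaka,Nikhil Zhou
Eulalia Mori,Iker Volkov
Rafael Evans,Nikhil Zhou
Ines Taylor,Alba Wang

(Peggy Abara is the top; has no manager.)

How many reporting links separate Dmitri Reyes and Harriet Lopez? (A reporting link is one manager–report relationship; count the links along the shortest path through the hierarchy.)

5

Dmitri Reyes is 4 levels below Peggy Abara, and Harriet Lopez is 1 level below Peggy Abara (their lowest common manager). The shortest path runs up from Dmitri Reyes to Peggy Abara and back down to Harriet Lopez: 4 + 1 = 5 links.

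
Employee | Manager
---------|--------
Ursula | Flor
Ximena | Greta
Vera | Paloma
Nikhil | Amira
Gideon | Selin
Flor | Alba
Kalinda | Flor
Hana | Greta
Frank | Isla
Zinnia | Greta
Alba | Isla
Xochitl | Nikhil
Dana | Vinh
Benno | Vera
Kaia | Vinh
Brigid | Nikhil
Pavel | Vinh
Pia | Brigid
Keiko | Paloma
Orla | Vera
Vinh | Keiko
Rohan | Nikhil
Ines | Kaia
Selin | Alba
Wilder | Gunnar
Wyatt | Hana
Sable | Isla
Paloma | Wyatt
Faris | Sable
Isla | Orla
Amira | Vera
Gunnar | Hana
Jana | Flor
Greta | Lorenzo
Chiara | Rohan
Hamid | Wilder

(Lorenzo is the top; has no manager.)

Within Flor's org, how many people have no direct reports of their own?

The people in Flor's organization with no one reporting to them are Kalinda, Jana, Ursula. That is 3.

3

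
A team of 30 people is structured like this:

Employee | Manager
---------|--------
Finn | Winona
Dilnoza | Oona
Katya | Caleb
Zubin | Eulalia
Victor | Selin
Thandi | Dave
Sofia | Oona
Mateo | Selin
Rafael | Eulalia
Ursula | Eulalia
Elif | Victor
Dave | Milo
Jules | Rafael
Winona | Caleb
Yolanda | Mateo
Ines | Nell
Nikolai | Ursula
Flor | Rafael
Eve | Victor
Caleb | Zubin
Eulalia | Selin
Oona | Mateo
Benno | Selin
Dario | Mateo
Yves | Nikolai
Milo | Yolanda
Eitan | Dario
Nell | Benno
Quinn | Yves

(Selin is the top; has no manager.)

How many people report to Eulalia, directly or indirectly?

Eulalia directly manages Ursula, Zubin, Rafael. Under Ursula: Nikolai, Yves, Quinn (3). Under Zubin: Caleb, Katya, Winona, Finn (4). Under Rafael: Jules, Flor (2). So Eulalia's organization is 3 direct reports plus everyone under them: 4 + 5 + 3 = 12.

12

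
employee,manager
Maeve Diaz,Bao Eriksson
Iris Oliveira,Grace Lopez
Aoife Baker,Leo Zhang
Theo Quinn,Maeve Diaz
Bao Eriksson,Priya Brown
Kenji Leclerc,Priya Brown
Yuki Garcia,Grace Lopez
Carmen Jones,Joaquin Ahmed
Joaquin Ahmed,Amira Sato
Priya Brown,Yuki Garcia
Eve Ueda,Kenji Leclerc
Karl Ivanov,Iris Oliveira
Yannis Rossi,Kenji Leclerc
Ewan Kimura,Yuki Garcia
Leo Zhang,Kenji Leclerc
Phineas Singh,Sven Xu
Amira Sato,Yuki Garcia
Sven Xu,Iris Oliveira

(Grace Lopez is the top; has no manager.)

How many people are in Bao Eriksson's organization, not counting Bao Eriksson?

Bao Eriksson directly manages Maeve Diaz. Under Maeve Diaz: Theo Quinn (1). That's 2 in total.

2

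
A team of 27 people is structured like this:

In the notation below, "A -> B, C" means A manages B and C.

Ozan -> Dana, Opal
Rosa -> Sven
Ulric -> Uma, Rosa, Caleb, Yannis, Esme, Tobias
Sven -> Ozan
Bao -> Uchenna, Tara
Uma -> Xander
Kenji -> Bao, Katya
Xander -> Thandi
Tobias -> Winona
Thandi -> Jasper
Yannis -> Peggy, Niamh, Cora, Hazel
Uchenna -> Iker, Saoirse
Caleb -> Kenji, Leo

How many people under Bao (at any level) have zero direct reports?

3

The people in Bao's organization with no one reporting to them are Tara, Saoirse, Iker. That is 3.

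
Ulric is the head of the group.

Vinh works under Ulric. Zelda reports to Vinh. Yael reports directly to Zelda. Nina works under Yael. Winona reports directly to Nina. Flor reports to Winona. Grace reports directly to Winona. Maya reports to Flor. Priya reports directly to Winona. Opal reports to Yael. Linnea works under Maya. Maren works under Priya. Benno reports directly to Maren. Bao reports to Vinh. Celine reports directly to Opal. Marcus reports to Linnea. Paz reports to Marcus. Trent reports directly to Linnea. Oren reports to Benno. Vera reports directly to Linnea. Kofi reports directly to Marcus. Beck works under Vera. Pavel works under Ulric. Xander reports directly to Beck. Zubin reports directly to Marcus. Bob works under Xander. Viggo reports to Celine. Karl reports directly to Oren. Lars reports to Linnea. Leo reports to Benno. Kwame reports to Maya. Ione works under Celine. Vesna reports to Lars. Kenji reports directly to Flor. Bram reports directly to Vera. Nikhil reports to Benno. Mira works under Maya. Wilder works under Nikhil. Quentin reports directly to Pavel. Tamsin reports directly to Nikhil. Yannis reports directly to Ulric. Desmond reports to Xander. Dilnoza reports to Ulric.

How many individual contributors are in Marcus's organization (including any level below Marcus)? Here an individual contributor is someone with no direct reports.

3

The people in Marcus's organization with no one reporting to them are Zubin, Kofi, Paz. That is 3.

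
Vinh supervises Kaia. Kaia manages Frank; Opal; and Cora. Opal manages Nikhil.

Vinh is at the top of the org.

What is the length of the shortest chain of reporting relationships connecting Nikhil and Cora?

Nikhil is 2 levels below Kaia, and Cora is 1 level below Kaia (their lowest common manager). The shortest path runs up from Nikhil to Kaia and back down to Cora: 2 + 1 = 3 links.

3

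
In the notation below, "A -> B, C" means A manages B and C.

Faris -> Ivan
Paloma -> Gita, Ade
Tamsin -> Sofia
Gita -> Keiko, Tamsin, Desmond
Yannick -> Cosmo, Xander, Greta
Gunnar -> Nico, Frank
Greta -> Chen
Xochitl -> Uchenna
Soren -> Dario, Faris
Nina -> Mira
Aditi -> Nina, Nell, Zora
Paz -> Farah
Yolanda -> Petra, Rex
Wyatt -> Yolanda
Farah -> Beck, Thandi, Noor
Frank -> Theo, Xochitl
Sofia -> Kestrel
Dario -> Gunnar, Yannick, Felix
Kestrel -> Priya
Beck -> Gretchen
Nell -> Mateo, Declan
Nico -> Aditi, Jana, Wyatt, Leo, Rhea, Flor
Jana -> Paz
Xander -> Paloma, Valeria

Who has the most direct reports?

Nico

Direct-report counts: Soren has 2; Faris has 1; Dario has 3; Yannick has 3; Greta has 1; Xander has 2; Paloma has 2; Gita has 3; Tamsin has 1; Sofia has 1; Kestrel has 1; Gunnar has 2; Frank has 2; Xochitl has 1; Nico has 6; Wyatt has 1; Yolanda has 2; Jana has 1; Paz has 1; Farah has 3; Beck has 1; Aditi has 3; Nell has 2; Nina has 1. The largest is 6, held by Nico.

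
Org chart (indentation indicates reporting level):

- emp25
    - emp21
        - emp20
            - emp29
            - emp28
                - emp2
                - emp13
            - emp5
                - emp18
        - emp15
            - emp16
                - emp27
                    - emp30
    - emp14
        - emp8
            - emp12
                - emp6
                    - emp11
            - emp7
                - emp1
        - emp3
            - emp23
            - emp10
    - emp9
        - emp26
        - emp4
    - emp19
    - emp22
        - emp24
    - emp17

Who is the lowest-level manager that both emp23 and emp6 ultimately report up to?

emp23's chain of managers is emp3, emp14, emp25. emp6's chain of managers is emp12, emp8, emp14, emp25. The first manager that appears in both chains is emp14.

emp14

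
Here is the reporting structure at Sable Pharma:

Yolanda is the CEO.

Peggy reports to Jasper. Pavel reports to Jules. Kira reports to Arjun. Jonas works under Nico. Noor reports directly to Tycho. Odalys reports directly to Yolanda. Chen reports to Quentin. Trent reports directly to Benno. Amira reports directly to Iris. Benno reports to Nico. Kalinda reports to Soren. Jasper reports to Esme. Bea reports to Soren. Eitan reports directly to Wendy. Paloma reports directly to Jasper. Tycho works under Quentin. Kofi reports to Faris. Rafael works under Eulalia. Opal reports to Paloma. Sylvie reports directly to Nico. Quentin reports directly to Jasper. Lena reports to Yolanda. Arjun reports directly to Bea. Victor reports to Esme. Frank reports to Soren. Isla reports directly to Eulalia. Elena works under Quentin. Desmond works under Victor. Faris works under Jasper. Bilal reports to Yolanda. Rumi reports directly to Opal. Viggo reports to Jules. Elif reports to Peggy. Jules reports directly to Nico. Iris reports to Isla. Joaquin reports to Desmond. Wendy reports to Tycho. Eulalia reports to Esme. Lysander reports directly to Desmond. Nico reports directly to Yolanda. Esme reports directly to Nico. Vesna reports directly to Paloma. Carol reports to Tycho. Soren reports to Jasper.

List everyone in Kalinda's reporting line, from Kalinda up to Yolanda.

Kalinda reports to Soren. Soren reports to Jasper. Jasper reports to Esme. Esme reports to Nico. Nico reports to Yolanda. Yolanda is at the top.

Kalinda -> Soren -> Jasper -> Esme -> Nico -> Yolanda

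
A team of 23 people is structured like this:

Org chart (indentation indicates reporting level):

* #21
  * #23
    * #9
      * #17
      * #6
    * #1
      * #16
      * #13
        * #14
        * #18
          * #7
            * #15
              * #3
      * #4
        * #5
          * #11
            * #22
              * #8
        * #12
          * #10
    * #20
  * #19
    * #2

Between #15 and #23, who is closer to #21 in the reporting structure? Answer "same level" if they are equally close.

#15 is 6 levels below #21; #23 is 1. #23 is higher.

#23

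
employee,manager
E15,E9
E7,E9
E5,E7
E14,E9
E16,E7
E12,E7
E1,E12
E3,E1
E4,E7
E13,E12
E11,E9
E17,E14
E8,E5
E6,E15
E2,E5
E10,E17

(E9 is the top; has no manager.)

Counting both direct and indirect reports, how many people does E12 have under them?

3

E12 directly manages E1, E13. Under E1: E3 (1). E13 has no reports. So E12's organization is 2 direct reports plus everyone under them: 2 + 1 = 3.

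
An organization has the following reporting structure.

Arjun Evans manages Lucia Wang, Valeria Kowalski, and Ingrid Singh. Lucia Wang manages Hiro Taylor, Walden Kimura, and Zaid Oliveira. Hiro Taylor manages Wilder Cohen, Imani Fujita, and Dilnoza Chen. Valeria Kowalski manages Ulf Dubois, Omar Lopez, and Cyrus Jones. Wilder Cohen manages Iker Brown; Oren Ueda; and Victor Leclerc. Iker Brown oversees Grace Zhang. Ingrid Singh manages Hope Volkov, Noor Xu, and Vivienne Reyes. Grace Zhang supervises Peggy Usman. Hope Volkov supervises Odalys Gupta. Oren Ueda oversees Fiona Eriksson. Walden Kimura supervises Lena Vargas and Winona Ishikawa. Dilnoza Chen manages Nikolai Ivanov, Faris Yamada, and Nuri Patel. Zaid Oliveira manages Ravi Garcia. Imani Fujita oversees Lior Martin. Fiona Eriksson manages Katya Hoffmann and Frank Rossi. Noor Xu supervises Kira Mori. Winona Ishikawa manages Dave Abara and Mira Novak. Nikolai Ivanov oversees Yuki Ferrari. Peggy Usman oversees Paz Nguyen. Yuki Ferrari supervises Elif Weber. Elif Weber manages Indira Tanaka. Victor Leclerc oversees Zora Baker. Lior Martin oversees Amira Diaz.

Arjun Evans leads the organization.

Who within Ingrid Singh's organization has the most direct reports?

Direct-report counts within Ingrid Singh's organization: Ingrid Singh has 3; Noor Xu has 1; Hope Volkov has 1. The largest is 3, held by Ingrid Singh.

Ingrid Singh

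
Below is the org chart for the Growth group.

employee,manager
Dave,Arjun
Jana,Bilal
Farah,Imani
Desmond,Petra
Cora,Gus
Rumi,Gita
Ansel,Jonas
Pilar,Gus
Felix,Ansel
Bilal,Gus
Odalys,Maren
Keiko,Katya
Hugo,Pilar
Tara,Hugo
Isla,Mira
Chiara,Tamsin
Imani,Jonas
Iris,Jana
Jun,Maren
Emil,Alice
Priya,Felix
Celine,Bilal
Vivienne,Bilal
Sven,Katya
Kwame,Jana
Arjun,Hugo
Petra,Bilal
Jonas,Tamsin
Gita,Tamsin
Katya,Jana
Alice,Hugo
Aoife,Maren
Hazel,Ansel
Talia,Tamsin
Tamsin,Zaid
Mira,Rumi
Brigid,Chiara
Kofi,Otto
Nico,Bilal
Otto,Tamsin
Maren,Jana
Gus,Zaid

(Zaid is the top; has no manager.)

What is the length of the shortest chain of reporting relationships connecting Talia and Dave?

7

Talia is 2 levels below Zaid, and Dave is 5 levels below Zaid (their lowest common manager). The shortest path runs up from Talia to Zaid and back down to Dave: 2 + 5 = 7 links.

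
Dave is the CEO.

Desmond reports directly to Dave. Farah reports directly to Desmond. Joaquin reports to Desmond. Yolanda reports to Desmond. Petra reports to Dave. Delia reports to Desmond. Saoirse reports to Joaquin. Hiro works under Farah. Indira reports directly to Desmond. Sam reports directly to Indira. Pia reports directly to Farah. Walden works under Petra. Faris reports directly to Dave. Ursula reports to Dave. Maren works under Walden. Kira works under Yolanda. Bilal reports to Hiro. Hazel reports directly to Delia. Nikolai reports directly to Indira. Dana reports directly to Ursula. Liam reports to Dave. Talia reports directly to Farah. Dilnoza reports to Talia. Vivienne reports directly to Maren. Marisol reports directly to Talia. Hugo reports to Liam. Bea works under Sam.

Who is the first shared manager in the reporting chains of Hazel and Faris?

Dave

Hazel's chain of managers is Delia, Desmond, Dave. Faris's chain of managers is Dave. The first manager that appears in both chains is Dave.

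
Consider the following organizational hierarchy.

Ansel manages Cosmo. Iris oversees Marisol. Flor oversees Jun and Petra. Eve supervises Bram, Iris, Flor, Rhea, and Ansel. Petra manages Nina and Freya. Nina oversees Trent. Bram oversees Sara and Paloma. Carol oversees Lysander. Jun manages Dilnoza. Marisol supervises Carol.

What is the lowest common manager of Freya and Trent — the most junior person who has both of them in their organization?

Freya's chain of managers is Petra, Flor, Eve. Trent's chain of managers is Nina, Petra, Flor, Eve. The first manager that appears in both chains is Petra.

Petra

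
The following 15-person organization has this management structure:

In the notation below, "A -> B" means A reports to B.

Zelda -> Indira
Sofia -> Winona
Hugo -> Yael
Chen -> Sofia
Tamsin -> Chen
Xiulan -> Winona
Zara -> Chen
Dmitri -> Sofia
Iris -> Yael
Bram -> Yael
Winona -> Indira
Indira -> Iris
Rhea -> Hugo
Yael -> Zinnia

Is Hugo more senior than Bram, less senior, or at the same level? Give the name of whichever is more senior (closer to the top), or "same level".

Both Hugo and Bram are 2 levels below Zinnia.

same level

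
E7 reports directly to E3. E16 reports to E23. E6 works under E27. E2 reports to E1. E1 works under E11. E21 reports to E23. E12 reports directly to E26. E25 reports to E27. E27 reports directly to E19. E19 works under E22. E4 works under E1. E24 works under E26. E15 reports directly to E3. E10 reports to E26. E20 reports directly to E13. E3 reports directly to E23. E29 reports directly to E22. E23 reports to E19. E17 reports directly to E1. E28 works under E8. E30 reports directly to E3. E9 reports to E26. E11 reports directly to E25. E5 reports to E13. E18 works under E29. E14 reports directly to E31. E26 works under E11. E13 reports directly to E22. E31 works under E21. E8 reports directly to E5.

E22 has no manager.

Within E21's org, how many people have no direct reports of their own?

The only person in E21's organization with no one reporting to them is E14. That is 1.

1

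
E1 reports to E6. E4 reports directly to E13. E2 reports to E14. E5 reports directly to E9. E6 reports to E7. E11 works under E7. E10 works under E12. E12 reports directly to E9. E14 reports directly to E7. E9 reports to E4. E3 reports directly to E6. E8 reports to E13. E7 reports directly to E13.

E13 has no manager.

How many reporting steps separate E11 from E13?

2

Chain from E11 up to E13: E11 → E7 → E13. That is 2 steps up, so E11 is 2 levels below E13.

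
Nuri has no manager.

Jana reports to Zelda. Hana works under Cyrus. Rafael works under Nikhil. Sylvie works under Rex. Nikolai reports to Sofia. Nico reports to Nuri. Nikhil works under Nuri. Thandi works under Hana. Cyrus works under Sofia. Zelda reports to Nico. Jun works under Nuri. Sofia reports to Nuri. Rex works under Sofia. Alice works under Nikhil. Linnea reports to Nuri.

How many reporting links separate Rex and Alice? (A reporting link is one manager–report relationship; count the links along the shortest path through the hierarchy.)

4

Rex is 2 levels below Nuri, and Alice is 2 levels below Nuri (their lowest common manager). The shortest path runs up from Rex to Nuri and back down to Alice: 2 + 2 = 4 links.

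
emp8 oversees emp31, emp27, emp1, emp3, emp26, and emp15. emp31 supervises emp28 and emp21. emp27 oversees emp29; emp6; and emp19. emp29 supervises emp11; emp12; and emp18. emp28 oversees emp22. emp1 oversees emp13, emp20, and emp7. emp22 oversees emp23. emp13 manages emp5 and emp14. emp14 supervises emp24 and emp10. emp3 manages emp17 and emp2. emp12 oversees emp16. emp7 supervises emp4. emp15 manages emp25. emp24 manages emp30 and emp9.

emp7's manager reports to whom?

emp8

emp7 reports to emp1, and emp1 reports to emp8. So emp7's skip-level manager is emp8.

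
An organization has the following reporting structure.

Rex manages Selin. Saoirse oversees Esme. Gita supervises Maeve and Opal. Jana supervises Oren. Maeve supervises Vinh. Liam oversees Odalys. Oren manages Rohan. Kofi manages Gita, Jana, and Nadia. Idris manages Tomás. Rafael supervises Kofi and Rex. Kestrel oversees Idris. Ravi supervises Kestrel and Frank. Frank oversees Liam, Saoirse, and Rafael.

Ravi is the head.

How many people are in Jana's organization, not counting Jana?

2

Jana directly manages Oren. Under Oren: Rohan (1). That's 2 in total.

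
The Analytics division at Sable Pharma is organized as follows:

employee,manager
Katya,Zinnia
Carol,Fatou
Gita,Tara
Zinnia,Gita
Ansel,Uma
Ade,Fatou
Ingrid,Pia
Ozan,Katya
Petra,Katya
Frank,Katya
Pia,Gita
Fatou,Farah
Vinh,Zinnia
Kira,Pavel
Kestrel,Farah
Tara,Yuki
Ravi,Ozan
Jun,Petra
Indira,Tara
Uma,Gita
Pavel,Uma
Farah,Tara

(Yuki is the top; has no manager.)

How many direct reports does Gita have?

Gita directly manages Pia, Zinnia, Uma. That is 3 direct reports.

3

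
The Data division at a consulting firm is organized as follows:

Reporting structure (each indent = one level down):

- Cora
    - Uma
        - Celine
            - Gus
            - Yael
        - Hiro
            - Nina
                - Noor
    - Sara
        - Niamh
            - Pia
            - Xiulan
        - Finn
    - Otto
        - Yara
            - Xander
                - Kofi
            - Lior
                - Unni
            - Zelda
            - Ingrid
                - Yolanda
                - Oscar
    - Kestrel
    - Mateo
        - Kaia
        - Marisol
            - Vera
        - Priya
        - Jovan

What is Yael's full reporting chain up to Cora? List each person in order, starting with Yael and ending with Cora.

Yael -> Celine -> Uma -> Cora

Yael reports to Celine. Celine reports to Uma. Uma reports to Cora. Cora is at the top.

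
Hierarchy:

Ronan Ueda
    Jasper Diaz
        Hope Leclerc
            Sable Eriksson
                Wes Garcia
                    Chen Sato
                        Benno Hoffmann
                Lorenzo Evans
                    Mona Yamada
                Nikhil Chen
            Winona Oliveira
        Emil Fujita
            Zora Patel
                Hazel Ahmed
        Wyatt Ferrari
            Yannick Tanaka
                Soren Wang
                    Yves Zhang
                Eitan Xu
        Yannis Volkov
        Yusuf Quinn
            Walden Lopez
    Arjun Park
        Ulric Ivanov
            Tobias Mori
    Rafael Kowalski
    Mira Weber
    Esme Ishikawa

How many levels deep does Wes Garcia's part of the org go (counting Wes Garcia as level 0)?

The longest chain under Wes Garcia runs Wes Garcia → Chen Sato → Benno Hoffmann, which is 2 levels below Wes Garcia.

2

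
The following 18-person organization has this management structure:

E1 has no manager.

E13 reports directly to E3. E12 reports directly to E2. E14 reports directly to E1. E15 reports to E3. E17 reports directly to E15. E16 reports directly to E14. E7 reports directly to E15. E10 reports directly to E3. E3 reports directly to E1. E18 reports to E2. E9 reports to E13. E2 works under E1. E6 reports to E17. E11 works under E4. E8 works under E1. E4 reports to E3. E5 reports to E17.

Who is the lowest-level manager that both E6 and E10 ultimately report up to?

E3

E6's chain of managers is E17, E15, E3, E1. E10's chain of managers is E3, E1. The first manager that appears in both chains is E3.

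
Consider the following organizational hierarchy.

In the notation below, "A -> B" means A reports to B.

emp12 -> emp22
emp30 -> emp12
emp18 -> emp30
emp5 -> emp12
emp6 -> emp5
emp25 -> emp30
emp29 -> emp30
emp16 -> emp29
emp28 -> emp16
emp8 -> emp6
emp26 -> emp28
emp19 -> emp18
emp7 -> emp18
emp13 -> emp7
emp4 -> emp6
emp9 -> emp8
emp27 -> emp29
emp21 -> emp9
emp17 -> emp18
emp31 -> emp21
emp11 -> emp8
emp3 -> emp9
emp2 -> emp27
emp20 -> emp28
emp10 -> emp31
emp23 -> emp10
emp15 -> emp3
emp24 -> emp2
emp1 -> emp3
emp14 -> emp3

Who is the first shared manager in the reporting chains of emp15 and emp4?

emp6

emp15's chain of managers is emp3, emp9, emp8, emp6, emp5, emp12, emp22. emp4's chain of managers is emp6, emp5, emp12, emp22. The first manager that appears in both chains is emp6.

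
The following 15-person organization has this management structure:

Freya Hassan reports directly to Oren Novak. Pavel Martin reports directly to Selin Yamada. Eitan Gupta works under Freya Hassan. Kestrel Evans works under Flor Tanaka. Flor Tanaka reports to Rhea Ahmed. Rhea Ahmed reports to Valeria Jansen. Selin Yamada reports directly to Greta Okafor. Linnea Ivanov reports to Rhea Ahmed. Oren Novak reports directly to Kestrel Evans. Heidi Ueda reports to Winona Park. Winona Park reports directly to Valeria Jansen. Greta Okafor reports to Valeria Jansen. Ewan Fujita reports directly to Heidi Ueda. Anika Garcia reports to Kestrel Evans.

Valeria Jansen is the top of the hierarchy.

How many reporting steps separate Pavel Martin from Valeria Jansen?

3

Chain from Pavel Martin up to Valeria Jansen: Pavel Martin → Selin Yamada → Greta Okafor → Valeria Jansen. That is 3 steps up, so Pavel Martin is 3 levels below Valeria Jansen.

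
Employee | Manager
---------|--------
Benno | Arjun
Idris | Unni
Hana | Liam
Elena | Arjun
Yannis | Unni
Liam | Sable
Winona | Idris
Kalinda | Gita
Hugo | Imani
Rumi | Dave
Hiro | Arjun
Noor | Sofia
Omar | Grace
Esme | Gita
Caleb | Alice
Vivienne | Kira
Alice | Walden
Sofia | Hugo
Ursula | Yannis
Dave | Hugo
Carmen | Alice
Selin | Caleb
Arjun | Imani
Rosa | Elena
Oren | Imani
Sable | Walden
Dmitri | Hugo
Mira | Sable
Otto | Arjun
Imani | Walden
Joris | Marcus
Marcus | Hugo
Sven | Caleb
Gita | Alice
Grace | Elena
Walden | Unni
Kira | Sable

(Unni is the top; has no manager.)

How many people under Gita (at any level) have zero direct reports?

2

The people in Gita's organization with no one reporting to them are Kalinda, Esme. That is 2.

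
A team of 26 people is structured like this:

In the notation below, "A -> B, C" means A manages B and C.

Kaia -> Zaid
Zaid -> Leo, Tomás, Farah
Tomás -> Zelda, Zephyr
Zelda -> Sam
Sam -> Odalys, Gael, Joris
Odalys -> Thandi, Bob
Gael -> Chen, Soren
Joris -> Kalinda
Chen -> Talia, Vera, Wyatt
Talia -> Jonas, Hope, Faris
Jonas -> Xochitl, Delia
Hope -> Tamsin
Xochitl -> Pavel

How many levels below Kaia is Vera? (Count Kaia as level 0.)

Chain from Vera up to Kaia: Vera → Chen → Gael → Sam → Zelda → Tomás → Zaid → Kaia. That is 7 steps up, so Vera is 7 levels below Kaia.

7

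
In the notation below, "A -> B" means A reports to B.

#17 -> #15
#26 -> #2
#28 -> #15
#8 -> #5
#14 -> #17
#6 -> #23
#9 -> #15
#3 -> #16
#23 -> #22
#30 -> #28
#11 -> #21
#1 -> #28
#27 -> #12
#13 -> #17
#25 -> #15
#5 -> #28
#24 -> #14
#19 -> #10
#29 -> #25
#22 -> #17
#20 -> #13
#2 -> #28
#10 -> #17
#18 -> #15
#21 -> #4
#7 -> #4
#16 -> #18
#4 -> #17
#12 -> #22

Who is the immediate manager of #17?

#17 reports directly to #15.

#15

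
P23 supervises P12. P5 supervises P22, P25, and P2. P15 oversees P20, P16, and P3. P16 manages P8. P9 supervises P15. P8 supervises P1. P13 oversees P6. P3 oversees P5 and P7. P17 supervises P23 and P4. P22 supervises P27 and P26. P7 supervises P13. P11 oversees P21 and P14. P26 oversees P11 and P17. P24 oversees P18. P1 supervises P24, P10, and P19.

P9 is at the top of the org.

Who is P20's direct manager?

P20 reports directly to P15.

P15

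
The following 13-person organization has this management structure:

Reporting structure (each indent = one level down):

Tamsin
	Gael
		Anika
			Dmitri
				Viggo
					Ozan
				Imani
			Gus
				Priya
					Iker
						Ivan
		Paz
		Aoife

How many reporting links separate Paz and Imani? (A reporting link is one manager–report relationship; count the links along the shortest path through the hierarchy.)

Paz is 1 level below Gael, and Imani is 3 levels below Gael (their lowest common manager). The shortest path runs up from Paz to Gael and back down to Imani: 1 + 3 = 4 links.

4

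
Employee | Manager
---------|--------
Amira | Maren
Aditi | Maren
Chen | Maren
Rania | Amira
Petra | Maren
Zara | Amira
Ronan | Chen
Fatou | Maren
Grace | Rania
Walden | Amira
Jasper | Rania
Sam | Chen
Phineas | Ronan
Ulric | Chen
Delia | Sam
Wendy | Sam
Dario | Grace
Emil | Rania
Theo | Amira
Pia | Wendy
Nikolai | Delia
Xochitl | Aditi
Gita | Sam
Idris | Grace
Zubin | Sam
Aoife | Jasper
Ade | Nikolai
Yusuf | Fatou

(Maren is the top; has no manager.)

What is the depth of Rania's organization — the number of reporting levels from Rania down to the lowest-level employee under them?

2

The longest chain under Rania runs Rania → Jasper → Aoife, which is 2 levels below Rania.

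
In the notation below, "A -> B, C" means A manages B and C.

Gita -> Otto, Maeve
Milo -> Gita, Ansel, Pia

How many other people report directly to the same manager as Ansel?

Ansel reports to Milo. Milo's other direct reports are Gita, Pia — 2 peers.

2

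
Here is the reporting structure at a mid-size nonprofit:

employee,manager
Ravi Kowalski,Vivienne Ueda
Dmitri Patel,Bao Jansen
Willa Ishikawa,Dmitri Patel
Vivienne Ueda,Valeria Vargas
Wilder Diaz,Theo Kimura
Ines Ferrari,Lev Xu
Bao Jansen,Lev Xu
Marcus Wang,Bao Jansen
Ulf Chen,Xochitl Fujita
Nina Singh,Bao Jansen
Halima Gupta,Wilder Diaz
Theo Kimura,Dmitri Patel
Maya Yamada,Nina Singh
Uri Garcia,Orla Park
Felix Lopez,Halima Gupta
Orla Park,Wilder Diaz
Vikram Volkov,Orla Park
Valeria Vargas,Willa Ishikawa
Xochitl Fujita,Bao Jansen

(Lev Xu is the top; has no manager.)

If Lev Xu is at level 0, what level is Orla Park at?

Chain from Orla Park up to Lev Xu: Orla Park → Wilder Diaz → Theo Kimura → Dmitri Patel → Bao Jansen → Lev Xu. That is 5 steps up, so Orla Park is 5 levels below Lev Xu.

5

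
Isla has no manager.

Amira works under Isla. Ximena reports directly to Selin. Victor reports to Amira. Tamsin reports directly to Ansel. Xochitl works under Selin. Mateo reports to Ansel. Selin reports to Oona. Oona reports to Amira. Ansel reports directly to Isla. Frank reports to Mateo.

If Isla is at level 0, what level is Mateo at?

2

Chain from Mateo up to Isla: Mateo → Ansel → Isla. That is 2 steps up, so Mateo is 2 levels below Isla.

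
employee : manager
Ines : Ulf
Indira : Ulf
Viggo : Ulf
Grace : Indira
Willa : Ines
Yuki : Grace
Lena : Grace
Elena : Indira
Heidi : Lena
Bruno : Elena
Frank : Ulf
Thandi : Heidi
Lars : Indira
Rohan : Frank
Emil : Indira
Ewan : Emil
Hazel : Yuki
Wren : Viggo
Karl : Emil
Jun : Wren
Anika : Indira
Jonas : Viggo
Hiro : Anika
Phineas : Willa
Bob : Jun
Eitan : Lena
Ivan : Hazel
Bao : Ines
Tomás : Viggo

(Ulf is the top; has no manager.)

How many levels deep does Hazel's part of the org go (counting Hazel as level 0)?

The longest chain under Hazel runs Hazel → Ivan, which is 1 level below Hazel.

1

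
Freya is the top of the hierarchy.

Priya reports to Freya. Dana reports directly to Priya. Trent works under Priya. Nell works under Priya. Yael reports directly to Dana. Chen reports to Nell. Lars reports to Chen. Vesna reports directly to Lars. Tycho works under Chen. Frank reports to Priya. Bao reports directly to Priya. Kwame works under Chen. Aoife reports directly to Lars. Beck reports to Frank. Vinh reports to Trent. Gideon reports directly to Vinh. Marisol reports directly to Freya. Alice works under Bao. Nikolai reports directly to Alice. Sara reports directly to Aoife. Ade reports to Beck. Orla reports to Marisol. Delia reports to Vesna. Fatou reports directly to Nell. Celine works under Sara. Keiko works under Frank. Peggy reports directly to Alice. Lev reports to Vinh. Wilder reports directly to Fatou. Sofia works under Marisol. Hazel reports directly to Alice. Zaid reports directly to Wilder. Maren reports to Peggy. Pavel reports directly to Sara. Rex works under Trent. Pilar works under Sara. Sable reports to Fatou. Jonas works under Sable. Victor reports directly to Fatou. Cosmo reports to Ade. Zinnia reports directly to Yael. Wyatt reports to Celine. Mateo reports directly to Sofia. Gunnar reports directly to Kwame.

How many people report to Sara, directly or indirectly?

4

Sara directly manages Celine, Pavel, Pilar. Under Celine: Wyatt (1). Pavel has no reports. Pilar has no reports. So Sara's organization is 3 direct reports plus everyone under them: 2 + 1 + 1 = 4.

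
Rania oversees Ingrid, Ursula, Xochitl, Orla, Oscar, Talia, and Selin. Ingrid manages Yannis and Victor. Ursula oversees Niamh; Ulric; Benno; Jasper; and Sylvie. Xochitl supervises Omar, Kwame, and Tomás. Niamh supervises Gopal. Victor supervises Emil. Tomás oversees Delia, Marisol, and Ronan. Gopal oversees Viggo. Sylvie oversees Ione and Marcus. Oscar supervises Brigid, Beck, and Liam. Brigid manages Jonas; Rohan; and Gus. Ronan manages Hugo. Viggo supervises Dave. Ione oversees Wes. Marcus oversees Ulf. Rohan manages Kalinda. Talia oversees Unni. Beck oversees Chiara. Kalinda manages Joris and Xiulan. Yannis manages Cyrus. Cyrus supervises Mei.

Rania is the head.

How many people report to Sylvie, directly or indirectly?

Sylvie directly manages Ione, Marcus. Under Ione: Wes (1). Under Marcus: Ulf (1). So Sylvie's organization is 2 direct reports plus everyone under them: 2 + 2 = 4.

4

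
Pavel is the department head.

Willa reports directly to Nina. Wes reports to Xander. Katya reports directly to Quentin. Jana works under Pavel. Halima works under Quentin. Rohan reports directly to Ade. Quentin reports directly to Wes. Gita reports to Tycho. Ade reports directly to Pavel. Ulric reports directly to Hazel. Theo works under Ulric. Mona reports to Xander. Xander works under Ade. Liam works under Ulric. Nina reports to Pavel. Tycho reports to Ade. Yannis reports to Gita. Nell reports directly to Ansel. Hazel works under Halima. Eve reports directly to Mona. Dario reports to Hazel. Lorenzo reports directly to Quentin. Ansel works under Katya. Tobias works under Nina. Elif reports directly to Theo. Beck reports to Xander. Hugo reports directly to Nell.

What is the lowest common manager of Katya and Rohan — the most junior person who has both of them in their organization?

Ade

Katya's chain of managers is Quentin, Wes, Xander, Ade, Pavel. Rohan's chain of managers is Ade, Pavel. The first manager that appears in both chains is Ade.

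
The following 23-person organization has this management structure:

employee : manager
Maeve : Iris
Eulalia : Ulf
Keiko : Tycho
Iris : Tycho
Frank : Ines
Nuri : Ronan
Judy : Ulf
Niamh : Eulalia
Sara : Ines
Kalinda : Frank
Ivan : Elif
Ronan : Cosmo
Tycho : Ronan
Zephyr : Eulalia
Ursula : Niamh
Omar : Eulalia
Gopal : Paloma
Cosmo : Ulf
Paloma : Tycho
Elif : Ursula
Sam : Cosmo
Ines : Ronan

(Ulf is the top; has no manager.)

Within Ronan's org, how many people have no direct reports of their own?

The people in Ronan's organization with no one reporting to them are Nuri, Kalinda, Sara, Keiko, Gopal, Maeve. That is 6.

6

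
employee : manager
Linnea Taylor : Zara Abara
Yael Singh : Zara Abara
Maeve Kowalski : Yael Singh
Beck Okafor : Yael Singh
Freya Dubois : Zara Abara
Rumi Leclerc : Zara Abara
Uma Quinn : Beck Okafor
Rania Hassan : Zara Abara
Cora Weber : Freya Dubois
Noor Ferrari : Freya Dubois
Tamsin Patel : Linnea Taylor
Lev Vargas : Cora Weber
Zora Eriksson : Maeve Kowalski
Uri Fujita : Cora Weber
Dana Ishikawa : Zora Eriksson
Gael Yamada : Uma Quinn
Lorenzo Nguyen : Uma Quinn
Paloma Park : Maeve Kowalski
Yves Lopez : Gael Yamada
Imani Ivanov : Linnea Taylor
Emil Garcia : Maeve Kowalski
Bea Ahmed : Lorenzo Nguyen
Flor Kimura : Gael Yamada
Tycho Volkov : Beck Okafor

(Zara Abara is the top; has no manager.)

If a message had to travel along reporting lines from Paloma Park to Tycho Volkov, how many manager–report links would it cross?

4

Paloma Park is 2 levels below Yael Singh, and Tycho Volkov is 2 levels below Yael Singh (their lowest common manager). The shortest path runs up from Paloma Park to Yael Singh and back down to Tycho Volkov: 2 + 2 = 4 links.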